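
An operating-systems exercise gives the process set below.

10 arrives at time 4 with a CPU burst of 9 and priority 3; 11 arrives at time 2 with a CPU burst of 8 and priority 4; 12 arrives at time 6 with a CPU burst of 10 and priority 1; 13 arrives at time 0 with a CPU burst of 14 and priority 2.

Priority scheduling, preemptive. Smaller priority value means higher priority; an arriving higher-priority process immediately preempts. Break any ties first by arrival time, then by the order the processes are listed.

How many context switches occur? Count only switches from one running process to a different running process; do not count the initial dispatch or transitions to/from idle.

Schedule: | 13 0-6 | 12 6-16 | 13 16-24 | 10 24-33 | 11 33-41 |
Completion: 10=33  11=41  12=16  13=24

4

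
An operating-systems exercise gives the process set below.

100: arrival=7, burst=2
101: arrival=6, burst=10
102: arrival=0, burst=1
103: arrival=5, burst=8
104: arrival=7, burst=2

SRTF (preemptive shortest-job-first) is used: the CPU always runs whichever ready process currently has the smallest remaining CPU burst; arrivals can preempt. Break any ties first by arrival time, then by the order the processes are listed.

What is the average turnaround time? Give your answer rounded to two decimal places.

8.00

Schedule: | 102 0-1 | idle 1-5 | 103 5-7 | 100 7-9 | 104 9-11 | 103 11-17 | 101 17-27 |
Completion: 100=9  101=27  102=1  103=17  104=11
Turnaround (C−A): 100=2  101=21  102=1  103=12  104=4
Turnaround times: 100=2, 101=21, 102=1, 103=12, 104=4
Average turnaround = (2+21+1+12+4) / 5 = 40/5 = 8.00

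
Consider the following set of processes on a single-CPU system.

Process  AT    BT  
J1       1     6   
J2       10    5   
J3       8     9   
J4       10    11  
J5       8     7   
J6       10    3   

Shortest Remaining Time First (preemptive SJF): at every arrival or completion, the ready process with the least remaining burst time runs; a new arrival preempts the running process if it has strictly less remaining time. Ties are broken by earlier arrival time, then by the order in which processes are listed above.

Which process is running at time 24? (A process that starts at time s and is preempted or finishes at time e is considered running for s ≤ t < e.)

Schedule: | idle 0-1 | J1 1-7 | idle 7-8 | J5 8-10 | J6 10-13 | J5 13-18 | J2 18-23 | J3 23-32 | J4 32-43 |
Completion: J1=7  J2=23  J3=32  J4=43  J5=18  J6=13
Turnaround (C−A): J1=6  J2=13  J3=24  J4=33  J5=10  J6=3

J3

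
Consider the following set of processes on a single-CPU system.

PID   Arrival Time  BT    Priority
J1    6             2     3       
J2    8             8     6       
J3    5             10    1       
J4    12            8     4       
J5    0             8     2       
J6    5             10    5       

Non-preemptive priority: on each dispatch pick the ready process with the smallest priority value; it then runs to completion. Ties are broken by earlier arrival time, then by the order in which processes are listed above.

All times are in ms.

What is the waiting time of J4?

8

Timeline: | J5 0-8 | J3 8-18 | J1 18-20 | J4 20-28 | J6 28-38 | J2 38-46 |
Completion: J1=20  J2=46  J3=18  J4=28  J5=8  J6=38
Turnaround (C−A): J1=14  J2=38  J3=13  J4=16  J5=8  J6=33
Waiting(J4) = turnaround − burst = 16 − 8 = 8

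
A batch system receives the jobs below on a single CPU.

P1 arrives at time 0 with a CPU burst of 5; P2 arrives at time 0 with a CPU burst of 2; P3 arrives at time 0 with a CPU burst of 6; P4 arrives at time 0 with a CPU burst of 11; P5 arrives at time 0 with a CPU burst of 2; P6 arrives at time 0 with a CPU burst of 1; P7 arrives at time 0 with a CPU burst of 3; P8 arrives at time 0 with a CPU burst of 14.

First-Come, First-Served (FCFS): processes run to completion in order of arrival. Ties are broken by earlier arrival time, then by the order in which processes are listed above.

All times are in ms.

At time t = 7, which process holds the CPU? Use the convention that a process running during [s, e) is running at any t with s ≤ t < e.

Gantt: | P1 0-5 | P2 5-7 | P3 7-13 | P4 13-24 | P5 24-26 | P6 26-27 | P7 27-30 | P8 30-44 |
Completion: P1=5  P2=7  P3=13  P4=24  P5=26  P6=27  P7=30  P8=44
Turnaround (C−A): P1=5  P2=7  P3=13  P4=24  P5=26  P6=27  P7=30  P8=44

P3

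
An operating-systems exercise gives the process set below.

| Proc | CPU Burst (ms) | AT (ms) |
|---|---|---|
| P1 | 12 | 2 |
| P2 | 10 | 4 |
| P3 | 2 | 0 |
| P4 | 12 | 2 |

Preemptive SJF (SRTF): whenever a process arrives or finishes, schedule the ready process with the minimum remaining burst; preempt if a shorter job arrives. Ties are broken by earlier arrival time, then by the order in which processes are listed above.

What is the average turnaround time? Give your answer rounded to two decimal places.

17.00

Timeline: | P3 0-2 | P1 2-14 | P2 14-24 | P4 24-36 |
Completion: P1=14  P2=24  P3=2  P4=36
Turnaround (C−A): P1=12  P2=20  P3=2  P4=34
Turnaround times: P1=12, P2=20, P3=2, P4=34
Average turnaround = (12+20+2+34) / 4 = 68/4 = 17.00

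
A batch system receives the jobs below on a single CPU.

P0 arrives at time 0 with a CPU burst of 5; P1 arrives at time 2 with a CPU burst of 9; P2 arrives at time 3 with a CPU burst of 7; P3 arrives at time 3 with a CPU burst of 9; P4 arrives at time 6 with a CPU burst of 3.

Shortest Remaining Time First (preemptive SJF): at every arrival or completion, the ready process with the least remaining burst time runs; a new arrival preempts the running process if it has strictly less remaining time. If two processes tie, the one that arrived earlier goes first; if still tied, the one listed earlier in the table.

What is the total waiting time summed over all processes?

Timeline: | P0 0-5 | P2 5-6 | P4 6-9 | P2 9-15 | P1 15-24 | P3 24-33 |
Completion: P0=5  P1=24  P2=15  P3=33  P4=9
Turnaround (C−A): P0=5  P1=22  P2=12  P3=30  P4=3
Waiting = turnaround − burst: P0=0, P1=13, P2=5, P3=21, P4=0
Total waiting = 0 + 13 + 5 + 21 + 0 = 39

39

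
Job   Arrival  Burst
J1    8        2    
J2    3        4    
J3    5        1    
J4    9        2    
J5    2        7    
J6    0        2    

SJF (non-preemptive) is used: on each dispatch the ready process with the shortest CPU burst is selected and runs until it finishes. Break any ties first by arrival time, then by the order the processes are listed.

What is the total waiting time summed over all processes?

Timeline: | J6 0-2 | J5 2-9 | J3 9-10 | J1 10-12 | J4 12-14 | J2 14-18 |
Completion: J1=12  J2=18  J3=10  J4=14  J5=9  J6=2
Turnaround (C−A): J1=4  J2=15  J3=5  J4=5  J5=7  J6=2
Waiting = turnaround − burst: J1=2, J2=11, J3=4, J4=3, J5=0, J6=0
Total waiting = 2 + 11 + 4 + 3 + 0 + 0 = 20

20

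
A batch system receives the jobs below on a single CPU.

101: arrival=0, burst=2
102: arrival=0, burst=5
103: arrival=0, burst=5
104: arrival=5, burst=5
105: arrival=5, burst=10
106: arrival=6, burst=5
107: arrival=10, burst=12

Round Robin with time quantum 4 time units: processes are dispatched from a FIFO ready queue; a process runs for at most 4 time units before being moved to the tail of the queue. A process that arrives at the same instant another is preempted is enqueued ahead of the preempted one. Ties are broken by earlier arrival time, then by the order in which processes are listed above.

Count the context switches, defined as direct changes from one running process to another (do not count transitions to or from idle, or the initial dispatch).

14

Timeline: | 101 0-2 | 102 2-6 | 103 6-10 | 104 10-14 | 105 14-18 | 106 18-22 | 102 22-23 | 107 23-27 | 103 27-28 | 104 28-29 | 105 29-33 | 106 33-34 | 107 34-38 | 105 38-40 | 107 40-44 |
Completion: 101=2  102=23  103=28  104=29  105=40  106=34  107=44
Turnaround (C−A): 101=2  102=23  103=28  104=24  105=35  106=28  107=34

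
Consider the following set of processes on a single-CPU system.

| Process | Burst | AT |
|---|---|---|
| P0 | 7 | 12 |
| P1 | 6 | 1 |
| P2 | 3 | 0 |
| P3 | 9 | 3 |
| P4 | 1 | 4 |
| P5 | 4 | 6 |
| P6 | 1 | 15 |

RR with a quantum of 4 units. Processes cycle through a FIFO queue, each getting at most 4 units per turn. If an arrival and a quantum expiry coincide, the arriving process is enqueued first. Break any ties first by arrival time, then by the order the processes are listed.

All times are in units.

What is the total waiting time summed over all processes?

63

Gantt: | P2 0-3 | P1 3-7 | P3 7-11 | P4 11-12 | P5 12-16 | P1 16-18 | P3 18-22 | P0 22-26 | P6 26-27 | P3 27-28 | P0 28-31 |
Completion: P0=31  P1=18  P2=3  P3=28  P4=12  P5=16  P6=27
Waiting = turnaround − burst: P0=12, P1=11, P2=0, P3=16, P4=7, P5=6, P6=11
Total waiting = 12 + 11 + 0 + 16 + 7 + 6 + 11 = 63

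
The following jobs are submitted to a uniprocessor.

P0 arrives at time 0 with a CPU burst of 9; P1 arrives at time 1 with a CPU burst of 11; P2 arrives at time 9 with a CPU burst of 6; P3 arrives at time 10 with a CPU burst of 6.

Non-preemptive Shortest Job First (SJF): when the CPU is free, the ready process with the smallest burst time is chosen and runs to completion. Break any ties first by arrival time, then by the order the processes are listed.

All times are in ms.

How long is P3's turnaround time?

Timeline: | P0 0-9 | P2 9-15 | P3 15-21 | P1 21-32 |
Completion: P0=9  P1=32  P2=15  P3=21
Turnaround(P3) = completion − arrival = 21 − 10 = 11

11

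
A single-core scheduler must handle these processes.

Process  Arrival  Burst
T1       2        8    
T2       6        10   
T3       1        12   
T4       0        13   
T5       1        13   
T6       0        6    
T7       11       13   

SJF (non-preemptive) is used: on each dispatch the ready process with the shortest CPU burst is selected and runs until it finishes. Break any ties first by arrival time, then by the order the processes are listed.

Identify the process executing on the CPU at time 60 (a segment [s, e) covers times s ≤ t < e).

T5

Gantt: | T6 0-6 | T1 6-14 | T2 14-24 | T3 24-36 | T4 36-49 | T5 49-62 | T7 62-75 |
Completion: T1=14  T2=24  T3=36  T4=49  T5=62  T6=6  T7=75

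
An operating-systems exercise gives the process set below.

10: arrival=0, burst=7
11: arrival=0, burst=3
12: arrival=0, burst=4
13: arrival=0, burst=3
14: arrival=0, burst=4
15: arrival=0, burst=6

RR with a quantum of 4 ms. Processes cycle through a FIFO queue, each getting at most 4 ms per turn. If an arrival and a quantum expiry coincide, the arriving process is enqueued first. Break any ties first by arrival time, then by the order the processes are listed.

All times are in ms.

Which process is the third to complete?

13

Timeline: | 10 0-4 | 11 4-7 | 12 7-11 | 13 11-14 | 14 14-18 | 15 18-22 | 10 22-25 | 15 25-27 |
Completion: 10=25  11=7  12=11  13=14  14=18  15=27
Turnaround (C−A): 10=25  11=7  12=11  13=14  14=18  15=27
Finish order: 11 → 12 → 13 → 14 → 10 → 15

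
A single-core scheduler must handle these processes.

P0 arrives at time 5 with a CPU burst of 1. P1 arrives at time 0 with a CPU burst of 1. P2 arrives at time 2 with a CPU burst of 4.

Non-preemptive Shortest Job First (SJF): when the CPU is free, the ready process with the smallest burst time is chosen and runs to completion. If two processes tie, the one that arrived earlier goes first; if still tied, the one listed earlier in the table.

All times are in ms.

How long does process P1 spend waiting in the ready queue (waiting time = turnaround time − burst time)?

0

Timeline: | P1 0-1 | idle 1-2 | P2 2-6 | P0 6-7 |
Completion: P0=7  P1=1  P2=6
Turnaround (C−A): P0=2  P1=1  P2=4
Waiting(P1) = turnaround − burst = 1 − 1 = 0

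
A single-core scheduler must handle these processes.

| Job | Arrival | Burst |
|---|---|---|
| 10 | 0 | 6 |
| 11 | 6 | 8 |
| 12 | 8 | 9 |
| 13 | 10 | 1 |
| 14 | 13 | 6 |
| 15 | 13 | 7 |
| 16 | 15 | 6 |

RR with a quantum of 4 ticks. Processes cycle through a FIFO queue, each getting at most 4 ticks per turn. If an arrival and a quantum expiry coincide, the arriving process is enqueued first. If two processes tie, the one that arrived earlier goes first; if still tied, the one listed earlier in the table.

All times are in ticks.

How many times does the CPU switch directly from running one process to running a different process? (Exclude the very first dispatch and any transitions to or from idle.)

12

Timeline: | 10 0-6 | 11 6-10 | 12 10-14 | 13 14-15 | 11 15-19 | 14 19-23 | 15 23-27 | 12 27-31 | 16 31-35 | 14 35-37 | 15 37-40 | 12 40-41 | 16 41-43 |
Completion: 10=6  11=19  12=41  13=15  14=37  15=40  16=43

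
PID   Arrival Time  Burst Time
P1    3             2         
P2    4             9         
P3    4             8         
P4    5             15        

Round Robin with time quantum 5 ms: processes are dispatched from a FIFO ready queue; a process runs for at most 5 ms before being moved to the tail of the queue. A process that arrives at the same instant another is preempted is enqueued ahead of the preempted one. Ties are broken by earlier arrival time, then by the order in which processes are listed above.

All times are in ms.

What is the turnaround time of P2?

20

Gantt: | idle 0-3 | P1 3-5 | P2 5-10 | P3 10-15 | P4 15-20 | P2 20-24 | P3 24-27 | P4 27-37 |
Completion: P1=5  P2=24  P3=27  P4=37
Turnaround(P2) = completion − arrival = 24 − 4 = 20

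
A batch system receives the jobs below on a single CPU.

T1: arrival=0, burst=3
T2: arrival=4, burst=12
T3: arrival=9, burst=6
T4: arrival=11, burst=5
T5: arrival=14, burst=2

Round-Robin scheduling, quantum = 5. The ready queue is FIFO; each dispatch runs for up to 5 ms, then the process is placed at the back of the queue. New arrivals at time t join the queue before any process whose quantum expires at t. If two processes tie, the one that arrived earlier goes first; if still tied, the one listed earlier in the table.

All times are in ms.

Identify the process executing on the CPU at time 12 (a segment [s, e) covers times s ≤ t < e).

T3

Schedule: | T1 0-3 | idle 3-4 | T2 4-9 | T3 9-14 | T2 14-19 | T4 19-24 | T5 24-26 | T3 26-27 | T2 27-29 |
Completion: T1=3  T2=29  T3=27  T4=24  T5=26
Turnaround (C−A): T1=3  T2=25  T3=18  T4=13  T5=12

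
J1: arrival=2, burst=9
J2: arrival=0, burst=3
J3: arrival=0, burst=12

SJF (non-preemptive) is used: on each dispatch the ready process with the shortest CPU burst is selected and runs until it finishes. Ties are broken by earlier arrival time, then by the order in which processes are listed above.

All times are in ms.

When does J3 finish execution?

Gantt: | J2 0-3 | J1 3-12 | J3 12-24 |
Completion: J1=12  J2=3  J3=24
Turnaround (C−A): J1=10  J2=3  J3=24

24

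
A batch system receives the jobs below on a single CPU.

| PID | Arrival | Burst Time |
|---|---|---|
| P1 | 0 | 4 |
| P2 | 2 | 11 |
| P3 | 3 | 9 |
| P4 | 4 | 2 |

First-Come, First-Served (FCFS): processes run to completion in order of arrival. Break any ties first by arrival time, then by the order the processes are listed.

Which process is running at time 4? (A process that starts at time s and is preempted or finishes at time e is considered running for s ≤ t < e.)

P2

Schedule: | P1 0-4 | P2 4-15 | P3 15-24 | P4 24-26 |
Completion: P1=4  P2=15  P3=24  P4=26
Turnaround (C−A): P1=4  P2=13  P3=21  P4=22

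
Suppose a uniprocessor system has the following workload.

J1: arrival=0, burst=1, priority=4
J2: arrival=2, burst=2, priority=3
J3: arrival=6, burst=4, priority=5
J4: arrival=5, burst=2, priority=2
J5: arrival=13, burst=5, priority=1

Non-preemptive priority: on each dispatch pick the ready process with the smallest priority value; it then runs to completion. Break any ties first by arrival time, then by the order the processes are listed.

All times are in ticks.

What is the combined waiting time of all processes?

1

Timeline: | J1 0-1 | idle 1-2 | J2 2-4 | idle 4-5 | J4 5-7 | J3 7-11 | idle 11-13 | J5 13-18 |
Completion: J1=1  J2=4  J3=11  J4=7  J5=18
Turnaround (C−A): J1=1  J2=2  J3=5  J4=2  J5=5
Waiting = turnaround − burst: J1=0, J2=0, J3=1, J4=0, J5=0
Total waiting = 0 + 0 + 1 + 0 + 0 = 1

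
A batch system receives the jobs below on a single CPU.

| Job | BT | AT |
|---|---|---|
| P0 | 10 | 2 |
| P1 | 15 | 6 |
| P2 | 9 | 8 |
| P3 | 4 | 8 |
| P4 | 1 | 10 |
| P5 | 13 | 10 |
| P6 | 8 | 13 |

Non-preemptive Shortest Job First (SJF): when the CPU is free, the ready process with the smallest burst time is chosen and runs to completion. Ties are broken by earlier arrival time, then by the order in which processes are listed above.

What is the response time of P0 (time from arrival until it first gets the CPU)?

0

Schedule: | idle 0-2 | P0 2-12 | P4 12-13 | P3 13-17 | P6 17-25 | P2 25-34 | P5 34-47 | P1 47-62 |
Completion: P0=12  P1=62  P2=34  P3=17  P4=13  P5=47  P6=25
Turnaround (C−A): P0=10  P1=56  P2=26  P3=9  P4=3  P5=37  P6=12
Response(P0) = first start − arrival = 2 − 2 = 0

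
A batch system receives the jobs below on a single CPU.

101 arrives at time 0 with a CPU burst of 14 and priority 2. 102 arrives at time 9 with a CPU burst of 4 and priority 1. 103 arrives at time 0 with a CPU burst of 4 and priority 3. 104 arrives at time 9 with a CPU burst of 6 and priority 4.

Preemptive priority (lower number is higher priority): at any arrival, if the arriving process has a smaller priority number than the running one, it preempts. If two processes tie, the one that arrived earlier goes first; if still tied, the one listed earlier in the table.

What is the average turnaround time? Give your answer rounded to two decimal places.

Timeline: | 101 0-9 | 102 9-13 | 101 13-18 | 103 18-22 | 104 22-28 |
Completion: 101=18  102=13  103=22  104=28
Turnaround (C−A): 101=18  102=4  103=22  104=19
Turnaround times: 101=18, 102=4, 103=22, 104=19
Average turnaround = (18+4+22+19) / 4 = 63/4 = 15.75

15.75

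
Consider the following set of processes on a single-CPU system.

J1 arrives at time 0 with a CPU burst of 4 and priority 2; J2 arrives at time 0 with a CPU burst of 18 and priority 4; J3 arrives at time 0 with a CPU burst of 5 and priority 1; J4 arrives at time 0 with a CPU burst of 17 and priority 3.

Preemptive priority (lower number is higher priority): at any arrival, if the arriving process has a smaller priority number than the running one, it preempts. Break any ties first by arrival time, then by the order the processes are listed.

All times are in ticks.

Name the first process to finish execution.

Timeline: | J3 0-5 | J1 5-9 | J4 9-26 | J2 26-44 |
Completion: J1=9  J2=44  J3=5  J4=26
Turnaround (C−A): J1=9  J2=44  J3=5  J4=26
Finish order: J3 → J1 → J4 → J2

J3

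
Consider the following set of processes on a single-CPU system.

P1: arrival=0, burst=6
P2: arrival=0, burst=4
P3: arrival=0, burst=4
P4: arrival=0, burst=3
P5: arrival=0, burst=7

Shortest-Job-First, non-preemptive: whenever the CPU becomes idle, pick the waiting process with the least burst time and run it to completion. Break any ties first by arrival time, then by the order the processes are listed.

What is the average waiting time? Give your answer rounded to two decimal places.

Gantt: | P4 0-3 | P2 3-7 | P3 7-11 | P1 11-17 | P5 17-24 |
Completion: P1=17  P2=7  P3=11  P4=3  P5=24
Waiting times: P1=11, P2=3, P3=7, P4=0, P5=17
Average waiting = (11+3+7+0+17) / 5 = 38/5 = 7.60

7.60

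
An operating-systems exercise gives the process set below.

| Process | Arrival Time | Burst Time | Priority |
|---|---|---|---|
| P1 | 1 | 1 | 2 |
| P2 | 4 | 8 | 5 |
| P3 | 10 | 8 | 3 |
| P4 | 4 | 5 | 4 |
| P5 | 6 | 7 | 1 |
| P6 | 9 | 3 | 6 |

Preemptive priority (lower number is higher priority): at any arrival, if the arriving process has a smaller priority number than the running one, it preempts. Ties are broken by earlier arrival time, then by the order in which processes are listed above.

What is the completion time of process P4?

Schedule: | idle 0-1 | P1 1-2 | idle 2-4 | P4 4-6 | P5 6-13 | P3 13-21 | P4 21-24 | P2 24-32 | P6 32-35 |
Completion: P1=2  P2=32  P3=21  P4=24  P5=13  P6=35
Turnaround (C−A): P1=1  P2=28  P3=11  P4=20  P5=7  P6=26

24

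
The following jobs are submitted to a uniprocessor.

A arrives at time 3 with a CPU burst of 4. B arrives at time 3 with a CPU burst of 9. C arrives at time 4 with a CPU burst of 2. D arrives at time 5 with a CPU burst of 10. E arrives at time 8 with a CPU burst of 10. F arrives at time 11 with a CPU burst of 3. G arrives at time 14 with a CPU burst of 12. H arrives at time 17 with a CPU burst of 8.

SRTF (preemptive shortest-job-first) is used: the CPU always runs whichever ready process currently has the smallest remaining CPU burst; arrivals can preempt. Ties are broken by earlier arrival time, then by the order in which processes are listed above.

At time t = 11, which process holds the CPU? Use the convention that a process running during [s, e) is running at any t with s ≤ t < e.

Timeline: | idle 0-3 | A 3-4 | C 4-6 | A 6-9 | B 9-11 | F 11-14 | B 14-21 | H 21-29 | D 29-39 | E 39-49 | G 49-61 |
Completion: A=9  B=21  C=6  D=39  E=49  F=14  G=61  H=29
Turnaround (C−A): A=6  B=18  C=2  D=34  E=41  F=3  G=47  H=12

F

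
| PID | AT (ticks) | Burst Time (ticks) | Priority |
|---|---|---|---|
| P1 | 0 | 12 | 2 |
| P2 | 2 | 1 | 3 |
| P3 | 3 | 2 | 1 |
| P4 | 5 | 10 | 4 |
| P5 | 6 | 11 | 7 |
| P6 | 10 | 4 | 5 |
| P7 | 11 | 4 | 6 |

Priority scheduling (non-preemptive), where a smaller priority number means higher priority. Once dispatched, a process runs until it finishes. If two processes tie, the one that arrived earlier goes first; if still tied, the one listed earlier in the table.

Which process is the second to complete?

P3

Schedule: | P1 0-12 | P3 12-14 | P2 14-15 | P4 15-25 | P6 25-29 | P7 29-33 | P5 33-44 |
Completion: P1=12  P2=15  P3=14  P4=25  P5=44  P6=29  P7=33
Turnaround (C−A): P1=12  P2=13  P3=11  P4=20  P5=38  P6=19  P7=22
Finish order: P1 → P3 → P2 → P4 → P6 → P7 → P5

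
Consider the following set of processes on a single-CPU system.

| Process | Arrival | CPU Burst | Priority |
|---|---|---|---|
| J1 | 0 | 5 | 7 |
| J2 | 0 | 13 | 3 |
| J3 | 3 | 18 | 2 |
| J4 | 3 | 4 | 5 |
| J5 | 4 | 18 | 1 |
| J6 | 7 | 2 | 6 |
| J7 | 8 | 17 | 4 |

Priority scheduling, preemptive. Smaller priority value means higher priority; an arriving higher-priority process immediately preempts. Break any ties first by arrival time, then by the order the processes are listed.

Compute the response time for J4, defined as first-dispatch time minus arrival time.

Schedule: | J2 0-3 | J3 3-4 | J5 4-22 | J3 22-39 | J2 39-49 | J7 49-66 | J4 66-70 | J6 70-72 | J1 72-77 |
Completion: J1=77  J2=49  J3=39  J4=70  J5=22  J6=72  J7=66
Turnaround (C−A): J1=77  J2=49  J3=36  J4=67  J5=18  J6=65  J7=58
Response(J4) = first start − arrival = 66 − 3 = 63

63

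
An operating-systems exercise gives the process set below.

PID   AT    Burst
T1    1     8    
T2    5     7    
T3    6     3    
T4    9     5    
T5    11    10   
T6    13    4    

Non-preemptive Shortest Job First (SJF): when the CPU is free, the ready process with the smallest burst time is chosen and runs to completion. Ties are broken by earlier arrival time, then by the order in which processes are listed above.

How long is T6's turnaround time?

Timeline: | idle 0-1 | T1 1-9 | T3 9-12 | T4 12-17 | T6 17-21 | T2 21-28 | T5 28-38 |
Completion: T1=9  T2=28  T3=12  T4=17  T5=38  T6=21
Turnaround (C−A): T1=8  T2=23  T3=6  T4=8  T5=27  T6=8
Turnaround(T6) = completion − arrival = 21 − 13 = 8

8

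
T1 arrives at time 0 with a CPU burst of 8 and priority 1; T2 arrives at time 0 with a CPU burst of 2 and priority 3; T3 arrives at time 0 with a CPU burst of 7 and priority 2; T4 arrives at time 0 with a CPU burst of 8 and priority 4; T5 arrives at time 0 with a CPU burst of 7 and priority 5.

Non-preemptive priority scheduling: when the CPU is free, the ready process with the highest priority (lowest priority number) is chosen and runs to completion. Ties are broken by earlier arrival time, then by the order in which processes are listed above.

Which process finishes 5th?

T5

Gantt: | T1 0-8 | T3 8-15 | T2 15-17 | T4 17-25 | T5 25-32 |
Completion: T1=8  T2=17  T3=15  T4=25  T5=32
Turnaround (C−A): T1=8  T2=17  T3=15  T4=25  T5=32
Finish order: T1 → T3 → T2 → T4 → T5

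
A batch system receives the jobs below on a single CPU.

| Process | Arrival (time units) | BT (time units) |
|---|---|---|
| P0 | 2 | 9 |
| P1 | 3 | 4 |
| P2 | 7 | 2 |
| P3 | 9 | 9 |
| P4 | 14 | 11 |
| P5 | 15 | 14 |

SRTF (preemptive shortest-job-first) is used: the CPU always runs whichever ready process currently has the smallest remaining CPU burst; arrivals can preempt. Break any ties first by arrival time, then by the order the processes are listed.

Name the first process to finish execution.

P1

Gantt: | idle 0-2 | P0 2-3 | P1 3-7 | P2 7-9 | P0 9-17 | P3 17-26 | P4 26-37 | P5 37-51 |
Completion: P0=17  P1=7  P2=9  P3=26  P4=37  P5=51
Turnaround (C−A): P0=15  P1=4  P2=2  P3=17  P4=23  P5=36
Finish order: P1 → P2 → P0 → P3 → P4 → P5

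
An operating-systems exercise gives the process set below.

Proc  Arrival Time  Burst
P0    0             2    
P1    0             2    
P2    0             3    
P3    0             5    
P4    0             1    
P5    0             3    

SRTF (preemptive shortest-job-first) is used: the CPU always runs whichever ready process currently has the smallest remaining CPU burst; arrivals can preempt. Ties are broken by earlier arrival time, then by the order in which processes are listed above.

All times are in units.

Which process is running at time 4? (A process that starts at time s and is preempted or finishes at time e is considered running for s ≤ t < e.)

Gantt: | P4 0-1 | P0 1-3 | P1 3-5 | P2 5-8 | P5 8-11 | P3 11-16 |
Completion: P0=3  P1=5  P2=8  P3=16  P4=1  P5=11

P1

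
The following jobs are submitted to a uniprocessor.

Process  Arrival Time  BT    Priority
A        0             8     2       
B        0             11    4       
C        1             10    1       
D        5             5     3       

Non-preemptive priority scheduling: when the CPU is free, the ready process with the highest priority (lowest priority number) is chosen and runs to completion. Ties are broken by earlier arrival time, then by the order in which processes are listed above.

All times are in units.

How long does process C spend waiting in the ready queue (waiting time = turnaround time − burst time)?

Schedule: | A 0-8 | C 8-18 | D 18-23 | B 23-34 |
Completion: A=8  B=34  C=18  D=23
Turnaround (C−A): A=8  B=34  C=17  D=18
Waiting(C) = turnaround − burst = 17 − 10 = 7

7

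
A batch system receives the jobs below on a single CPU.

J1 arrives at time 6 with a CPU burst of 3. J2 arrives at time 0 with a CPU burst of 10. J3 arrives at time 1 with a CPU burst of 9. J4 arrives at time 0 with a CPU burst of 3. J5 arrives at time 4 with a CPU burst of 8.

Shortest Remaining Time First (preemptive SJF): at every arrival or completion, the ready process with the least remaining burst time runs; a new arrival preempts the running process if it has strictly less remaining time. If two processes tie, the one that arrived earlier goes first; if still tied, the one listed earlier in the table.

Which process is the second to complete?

J1

Schedule: | J4 0-3 | J3 3-6 | J1 6-9 | J3 9-15 | J5 15-23 | J2 23-33 |
Completion: J1=9  J2=33  J3=15  J4=3  J5=23
Turnaround (C−A): J1=3  J2=33  J3=14  J4=3  J5=19
Finish order: J4 → J1 → J3 → J5 → J2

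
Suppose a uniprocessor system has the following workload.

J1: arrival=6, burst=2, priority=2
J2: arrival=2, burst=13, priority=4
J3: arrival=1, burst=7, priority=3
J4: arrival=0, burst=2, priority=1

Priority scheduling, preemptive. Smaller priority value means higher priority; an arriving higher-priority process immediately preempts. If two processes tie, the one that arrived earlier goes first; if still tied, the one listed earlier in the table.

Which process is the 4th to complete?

J2

Timeline: | J4 0-2 | J3 2-6 | J1 6-8 | J3 8-11 | J2 11-24 |
Completion: J1=8  J2=24  J3=11  J4=2
Finish order: J4 → J1 → J3 → J2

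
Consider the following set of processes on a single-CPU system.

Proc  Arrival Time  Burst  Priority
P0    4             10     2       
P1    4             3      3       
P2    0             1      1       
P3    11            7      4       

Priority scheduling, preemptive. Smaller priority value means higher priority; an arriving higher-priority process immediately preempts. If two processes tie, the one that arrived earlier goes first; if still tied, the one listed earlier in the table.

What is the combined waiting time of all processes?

Timeline: | P2 0-1 | idle 1-4 | P0 4-14 | P1 14-17 | P3 17-24 |
Completion: P0=14  P1=17  P2=1  P3=24
Waiting = turnaround − burst: P0=0, P1=10, P2=0, P3=6
Total waiting = 0 + 10 + 0 + 6 = 16

16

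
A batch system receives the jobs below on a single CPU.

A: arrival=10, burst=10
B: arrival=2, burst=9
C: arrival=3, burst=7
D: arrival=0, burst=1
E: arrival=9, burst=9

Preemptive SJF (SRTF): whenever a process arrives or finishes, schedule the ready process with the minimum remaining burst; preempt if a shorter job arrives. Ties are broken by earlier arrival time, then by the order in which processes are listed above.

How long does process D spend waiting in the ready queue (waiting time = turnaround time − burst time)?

Schedule: | D 0-1 | idle 1-2 | B 2-3 | C 3-10 | B 10-18 | E 18-27 | A 27-37 |
Completion: A=37  B=18  C=10  D=1  E=27
Waiting(D) = turnaround − burst = 1 − 1 = 0

0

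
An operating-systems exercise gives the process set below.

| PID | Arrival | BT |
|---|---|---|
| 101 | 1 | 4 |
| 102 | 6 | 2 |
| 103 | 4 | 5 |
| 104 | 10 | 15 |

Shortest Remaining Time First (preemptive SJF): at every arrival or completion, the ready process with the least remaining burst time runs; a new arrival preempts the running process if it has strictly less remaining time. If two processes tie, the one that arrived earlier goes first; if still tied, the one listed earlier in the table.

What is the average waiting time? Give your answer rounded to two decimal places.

Gantt: | idle 0-1 | 101 1-5 | 103 5-6 | 102 6-8 | 103 8-12 | 104 12-27 |
Completion: 101=5  102=8  103=12  104=27
Waiting times: 101=0, 102=0, 103=3, 104=2
Average waiting = (0+0+3+2) / 4 = 5/4 = 1.25

1.25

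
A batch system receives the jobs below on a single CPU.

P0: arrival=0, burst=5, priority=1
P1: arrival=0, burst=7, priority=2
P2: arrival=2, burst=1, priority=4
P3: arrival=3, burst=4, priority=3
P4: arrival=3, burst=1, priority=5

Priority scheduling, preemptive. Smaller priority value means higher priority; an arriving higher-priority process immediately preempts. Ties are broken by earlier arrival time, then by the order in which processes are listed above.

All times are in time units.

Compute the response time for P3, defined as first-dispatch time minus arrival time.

Timeline: | P0 0-5 | P1 5-12 | P3 12-16 | P2 16-17 | P4 17-18 |
Completion: P0=5  P1=12  P2=17  P3=16  P4=18
Response(P3) = first start − arrival = 12 − 3 = 9

9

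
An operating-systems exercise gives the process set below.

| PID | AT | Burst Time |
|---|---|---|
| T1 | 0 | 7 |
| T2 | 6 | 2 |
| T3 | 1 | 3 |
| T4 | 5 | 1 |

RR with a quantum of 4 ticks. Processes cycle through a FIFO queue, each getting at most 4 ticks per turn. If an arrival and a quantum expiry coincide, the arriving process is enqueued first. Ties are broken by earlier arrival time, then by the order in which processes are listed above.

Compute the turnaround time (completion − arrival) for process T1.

10

Timeline: | T1 0-4 | T3 4-7 | T1 7-10 | T4 10-11 | T2 11-13 |
Completion: T1=10  T2=13  T3=7  T4=11
Turnaround(T1) = completion − arrival = 10 − 0 = 10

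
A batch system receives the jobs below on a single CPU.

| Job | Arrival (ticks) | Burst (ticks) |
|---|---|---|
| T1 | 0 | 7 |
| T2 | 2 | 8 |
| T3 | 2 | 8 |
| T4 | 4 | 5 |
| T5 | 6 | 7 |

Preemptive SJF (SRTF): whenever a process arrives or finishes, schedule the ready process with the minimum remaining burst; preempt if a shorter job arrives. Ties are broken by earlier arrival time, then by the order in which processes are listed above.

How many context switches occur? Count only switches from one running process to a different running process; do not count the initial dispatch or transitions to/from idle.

Gantt: | T1 0-7 | T4 7-12 | T5 12-19 | T2 19-27 | T3 27-35 |
Completion: T1=7  T2=27  T3=35  T4=12  T5=19

4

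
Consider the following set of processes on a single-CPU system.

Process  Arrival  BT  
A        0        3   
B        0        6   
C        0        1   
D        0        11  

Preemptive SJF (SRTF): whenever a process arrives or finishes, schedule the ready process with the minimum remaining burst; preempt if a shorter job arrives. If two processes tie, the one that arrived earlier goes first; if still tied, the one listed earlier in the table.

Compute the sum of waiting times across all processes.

Schedule: | C 0-1 | A 1-4 | B 4-10 | D 10-21 |
Completion: A=4  B=10  C=1  D=21
Turnaround (C−A): A=4  B=10  C=1  D=21
Waiting = turnaround − burst: A=1, B=4, C=0, D=10
Total waiting = 1 + 4 + 0 + 10 = 15

15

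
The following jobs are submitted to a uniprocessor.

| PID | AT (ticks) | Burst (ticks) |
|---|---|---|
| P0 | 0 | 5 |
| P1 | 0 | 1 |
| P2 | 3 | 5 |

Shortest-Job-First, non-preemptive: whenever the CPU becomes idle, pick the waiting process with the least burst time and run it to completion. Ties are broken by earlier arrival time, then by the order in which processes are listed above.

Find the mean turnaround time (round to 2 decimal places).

5.00

Timeline: | P1 0-1 | P0 1-6 | P2 6-11 |
Completion: P0=6  P1=1  P2=11
Turnaround (C−A): P0=6  P1=1  P2=8
Turnaround times: P0=6, P1=1, P2=8
Average turnaround = (6+1+8) / 3 = 15/3 = 5.00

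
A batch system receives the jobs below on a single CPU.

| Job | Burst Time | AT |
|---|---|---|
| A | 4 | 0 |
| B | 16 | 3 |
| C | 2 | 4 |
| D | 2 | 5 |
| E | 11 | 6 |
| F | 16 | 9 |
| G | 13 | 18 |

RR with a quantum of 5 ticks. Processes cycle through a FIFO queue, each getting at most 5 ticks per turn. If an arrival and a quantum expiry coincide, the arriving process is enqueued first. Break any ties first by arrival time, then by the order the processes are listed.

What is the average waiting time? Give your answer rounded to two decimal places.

Schedule: | A 0-4 | B 4-9 | C 9-11 | D 11-13 | E 13-18 | F 18-23 | B 23-28 | G 28-33 | E 33-38 | F 38-43 | B 43-48 | G 48-53 | E 53-54 | F 54-59 | B 59-60 | G 60-63 | F 63-64 |
Completion: A=4  B=60  C=11  D=13  E=54  F=64  G=63
Turnaround (C−A): A=4  B=57  C=7  D=8  E=48  F=55  G=45
Waiting times: A=0, B=41, C=5, D=6, E=37, F=39, G=32
Average waiting = (0+41+5+6+37+39+32) / 7 = 160/7 = 22.86

22.86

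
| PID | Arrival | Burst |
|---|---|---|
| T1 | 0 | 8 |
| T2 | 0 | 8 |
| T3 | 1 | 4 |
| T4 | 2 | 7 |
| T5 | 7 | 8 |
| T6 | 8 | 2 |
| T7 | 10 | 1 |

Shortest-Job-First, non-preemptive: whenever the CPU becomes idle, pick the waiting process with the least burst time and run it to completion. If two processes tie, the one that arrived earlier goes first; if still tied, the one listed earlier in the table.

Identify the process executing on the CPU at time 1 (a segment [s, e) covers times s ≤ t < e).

Schedule: | T1 0-8 | T6 8-10 | T7 10-11 | T3 11-15 | T4 15-22 | T2 22-30 | T5 30-38 |
Completion: T1=8  T2=30  T3=15  T4=22  T5=38  T6=10  T7=11
Turnaround (C−A): T1=8  T2=30  T3=14  T4=20  T5=31  T6=2  T7=1

T1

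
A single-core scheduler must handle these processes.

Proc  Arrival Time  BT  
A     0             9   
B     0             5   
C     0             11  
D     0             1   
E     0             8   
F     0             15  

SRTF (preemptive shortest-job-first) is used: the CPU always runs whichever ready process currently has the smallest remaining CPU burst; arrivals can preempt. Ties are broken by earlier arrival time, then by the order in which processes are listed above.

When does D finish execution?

Timeline: | D 0-1 | B 1-6 | E 6-14 | A 14-23 | C 23-34 | F 34-49 |
Completion: A=23  B=6  C=34  D=1  E=14  F=49

1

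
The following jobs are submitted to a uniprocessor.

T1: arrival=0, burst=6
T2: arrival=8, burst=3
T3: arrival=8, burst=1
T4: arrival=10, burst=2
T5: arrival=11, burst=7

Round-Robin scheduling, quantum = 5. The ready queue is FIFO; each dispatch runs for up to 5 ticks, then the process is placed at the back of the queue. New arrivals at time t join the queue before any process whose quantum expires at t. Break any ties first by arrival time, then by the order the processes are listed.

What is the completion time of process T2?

11

Gantt: | T1 0-6 | idle 6-8 | T2 8-11 | T3 11-12 | T4 12-14 | T5 14-21 |
Completion: T1=6  T2=11  T3=12  T4=14  T5=21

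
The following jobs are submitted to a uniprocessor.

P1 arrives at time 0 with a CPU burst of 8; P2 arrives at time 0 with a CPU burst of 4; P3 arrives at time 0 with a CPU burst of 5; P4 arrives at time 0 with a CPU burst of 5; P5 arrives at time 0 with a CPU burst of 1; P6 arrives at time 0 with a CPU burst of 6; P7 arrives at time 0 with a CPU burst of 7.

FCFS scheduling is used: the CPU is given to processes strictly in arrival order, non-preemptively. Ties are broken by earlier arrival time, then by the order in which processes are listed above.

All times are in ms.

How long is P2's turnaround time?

Schedule: | P1 0-8 | P2 8-12 | P3 12-17 | P4 17-22 | P5 22-23 | P6 23-29 | P7 29-36 |
Completion: P1=8  P2=12  P3=17  P4=22  P5=23  P6=29  P7=36
Turnaround(P2) = completion − arrival = 12 − 0 = 12

12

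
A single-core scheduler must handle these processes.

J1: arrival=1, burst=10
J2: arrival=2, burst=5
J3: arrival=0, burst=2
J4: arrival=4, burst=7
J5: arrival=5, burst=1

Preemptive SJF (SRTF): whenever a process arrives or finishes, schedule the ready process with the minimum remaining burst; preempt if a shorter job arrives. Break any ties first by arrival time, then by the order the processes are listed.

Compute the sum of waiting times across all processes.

19

Timeline: | J3 0-2 | J2 2-5 | J5 5-6 | J2 6-8 | J4 8-15 | J1 15-25 |
Completion: J1=25  J2=8  J3=2  J4=15  J5=6
Turnaround (C−A): J1=24  J2=6  J3=2  J4=11  J5=1
Waiting = turnaround − burst: J1=14, J2=1, J3=0, J4=4, J5=0
Total waiting = 14 + 1 + 0 + 4 + 0 = 19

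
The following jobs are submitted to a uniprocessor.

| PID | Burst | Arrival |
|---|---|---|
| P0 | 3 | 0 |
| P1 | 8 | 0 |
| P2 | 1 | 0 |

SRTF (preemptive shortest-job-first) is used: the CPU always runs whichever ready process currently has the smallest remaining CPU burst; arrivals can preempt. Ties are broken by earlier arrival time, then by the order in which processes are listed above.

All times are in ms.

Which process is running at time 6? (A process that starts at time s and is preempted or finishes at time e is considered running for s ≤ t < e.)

P1

Gantt: | P2 0-1 | P0 1-4 | P1 4-12 |
Completion: P0=4  P1=12  P2=1
Turnaround (C−A): P0=4  P1=12  P2=1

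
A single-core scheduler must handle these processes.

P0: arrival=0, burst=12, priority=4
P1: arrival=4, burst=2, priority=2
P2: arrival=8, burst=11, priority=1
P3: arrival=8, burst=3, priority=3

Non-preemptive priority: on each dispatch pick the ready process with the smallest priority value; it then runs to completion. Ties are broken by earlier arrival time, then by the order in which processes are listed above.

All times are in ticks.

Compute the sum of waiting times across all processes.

Gantt: | P0 0-12 | P2 12-23 | P1 23-25 | P3 25-28 |
Completion: P0=12  P1=25  P2=23  P3=28
Turnaround (C−A): P0=12  P1=21  P2=15  P3=20
Waiting = turnaround − burst: P0=0, P1=19, P2=4, P3=17
Total waiting = 0 + 19 + 4 + 17 = 40

40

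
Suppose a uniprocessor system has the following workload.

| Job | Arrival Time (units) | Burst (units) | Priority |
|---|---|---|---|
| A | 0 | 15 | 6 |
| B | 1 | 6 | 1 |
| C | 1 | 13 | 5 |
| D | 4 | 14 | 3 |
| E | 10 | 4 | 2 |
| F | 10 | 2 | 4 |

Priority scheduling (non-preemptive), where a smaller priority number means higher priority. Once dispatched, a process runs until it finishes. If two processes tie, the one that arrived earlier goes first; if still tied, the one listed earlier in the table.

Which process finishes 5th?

Gantt: | A 0-15 | B 15-21 | E 21-25 | D 25-39 | F 39-41 | C 41-54 |
Completion: A=15  B=21  C=54  D=39  E=25  F=41
Finish order: A → B → E → D → F → C

F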